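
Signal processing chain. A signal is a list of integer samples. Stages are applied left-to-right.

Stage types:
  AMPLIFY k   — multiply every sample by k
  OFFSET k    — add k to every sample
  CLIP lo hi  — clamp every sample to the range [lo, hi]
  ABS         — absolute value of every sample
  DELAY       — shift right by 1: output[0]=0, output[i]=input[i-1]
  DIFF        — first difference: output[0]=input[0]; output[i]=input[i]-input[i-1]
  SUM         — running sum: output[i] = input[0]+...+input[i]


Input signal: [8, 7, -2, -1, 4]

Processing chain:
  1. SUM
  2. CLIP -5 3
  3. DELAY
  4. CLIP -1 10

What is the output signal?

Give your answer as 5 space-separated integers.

Answer: 0 3 3 3 3

Derivation:
Input: [8, 7, -2, -1, 4]
Stage 1 (SUM): sum[0..0]=8, sum[0..1]=15, sum[0..2]=13, sum[0..3]=12, sum[0..4]=16 -> [8, 15, 13, 12, 16]
Stage 2 (CLIP -5 3): clip(8,-5,3)=3, clip(15,-5,3)=3, clip(13,-5,3)=3, clip(12,-5,3)=3, clip(16,-5,3)=3 -> [3, 3, 3, 3, 3]
Stage 3 (DELAY): [0, 3, 3, 3, 3] = [0, 3, 3, 3, 3] -> [0, 3, 3, 3, 3]
Stage 4 (CLIP -1 10): clip(0,-1,10)=0, clip(3,-1,10)=3, clip(3,-1,10)=3, clip(3,-1,10)=3, clip(3,-1,10)=3 -> [0, 3, 3, 3, 3]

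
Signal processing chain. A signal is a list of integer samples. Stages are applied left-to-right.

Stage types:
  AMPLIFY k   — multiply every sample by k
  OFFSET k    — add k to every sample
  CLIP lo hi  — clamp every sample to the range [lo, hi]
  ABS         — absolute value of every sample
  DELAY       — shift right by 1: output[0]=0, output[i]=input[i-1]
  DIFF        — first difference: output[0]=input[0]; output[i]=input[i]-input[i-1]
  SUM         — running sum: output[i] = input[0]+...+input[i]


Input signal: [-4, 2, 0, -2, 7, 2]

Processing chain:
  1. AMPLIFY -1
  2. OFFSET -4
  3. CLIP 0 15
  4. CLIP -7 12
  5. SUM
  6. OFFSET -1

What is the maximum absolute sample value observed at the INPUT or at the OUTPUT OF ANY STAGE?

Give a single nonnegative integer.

Input: [-4, 2, 0, -2, 7, 2] (max |s|=7)
Stage 1 (AMPLIFY -1): -4*-1=4, 2*-1=-2, 0*-1=0, -2*-1=2, 7*-1=-7, 2*-1=-2 -> [4, -2, 0, 2, -7, -2] (max |s|=7)
Stage 2 (OFFSET -4): 4+-4=0, -2+-4=-6, 0+-4=-4, 2+-4=-2, -7+-4=-11, -2+-4=-6 -> [0, -6, -4, -2, -11, -6] (max |s|=11)
Stage 3 (CLIP 0 15): clip(0,0,15)=0, clip(-6,0,15)=0, clip(-4,0,15)=0, clip(-2,0,15)=0, clip(-11,0,15)=0, clip(-6,0,15)=0 -> [0, 0, 0, 0, 0, 0] (max |s|=0)
Stage 4 (CLIP -7 12): clip(0,-7,12)=0, clip(0,-7,12)=0, clip(0,-7,12)=0, clip(0,-7,12)=0, clip(0,-7,12)=0, clip(0,-7,12)=0 -> [0, 0, 0, 0, 0, 0] (max |s|=0)
Stage 5 (SUM): sum[0..0]=0, sum[0..1]=0, sum[0..2]=0, sum[0..3]=0, sum[0..4]=0, sum[0..5]=0 -> [0, 0, 0, 0, 0, 0] (max |s|=0)
Stage 6 (OFFSET -1): 0+-1=-1, 0+-1=-1, 0+-1=-1, 0+-1=-1, 0+-1=-1, 0+-1=-1 -> [-1, -1, -1, -1, -1, -1] (max |s|=1)
Overall max amplitude: 11

Answer: 11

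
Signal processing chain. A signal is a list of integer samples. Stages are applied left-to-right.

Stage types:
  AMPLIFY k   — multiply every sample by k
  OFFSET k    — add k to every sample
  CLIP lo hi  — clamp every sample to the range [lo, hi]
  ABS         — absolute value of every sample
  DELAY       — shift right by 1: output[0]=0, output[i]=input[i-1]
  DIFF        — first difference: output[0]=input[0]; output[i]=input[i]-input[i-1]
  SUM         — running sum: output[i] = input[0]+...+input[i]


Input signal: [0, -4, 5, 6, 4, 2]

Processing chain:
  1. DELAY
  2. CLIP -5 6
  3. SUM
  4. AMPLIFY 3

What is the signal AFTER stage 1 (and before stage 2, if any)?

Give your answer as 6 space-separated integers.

Answer: 0 0 -4 5 6 4

Derivation:
Input: [0, -4, 5, 6, 4, 2]
Stage 1 (DELAY): [0, 0, -4, 5, 6, 4] = [0, 0, -4, 5, 6, 4] -> [0, 0, -4, 5, 6, 4]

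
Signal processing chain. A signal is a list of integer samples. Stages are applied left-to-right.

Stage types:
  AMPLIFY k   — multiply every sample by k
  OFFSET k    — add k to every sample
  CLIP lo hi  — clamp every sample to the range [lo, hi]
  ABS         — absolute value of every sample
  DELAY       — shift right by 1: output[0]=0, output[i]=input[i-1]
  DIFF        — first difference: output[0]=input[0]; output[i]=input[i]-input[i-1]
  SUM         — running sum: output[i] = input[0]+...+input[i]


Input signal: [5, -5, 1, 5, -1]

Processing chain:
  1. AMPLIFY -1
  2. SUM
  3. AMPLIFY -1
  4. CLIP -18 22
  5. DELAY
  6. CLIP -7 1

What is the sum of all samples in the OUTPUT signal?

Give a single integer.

Input: [5, -5, 1, 5, -1]
Stage 1 (AMPLIFY -1): 5*-1=-5, -5*-1=5, 1*-1=-1, 5*-1=-5, -1*-1=1 -> [-5, 5, -1, -5, 1]
Stage 2 (SUM): sum[0..0]=-5, sum[0..1]=0, sum[0..2]=-1, sum[0..3]=-6, sum[0..4]=-5 -> [-5, 0, -1, -6, -5]
Stage 3 (AMPLIFY -1): -5*-1=5, 0*-1=0, -1*-1=1, -6*-1=6, -5*-1=5 -> [5, 0, 1, 6, 5]
Stage 4 (CLIP -18 22): clip(5,-18,22)=5, clip(0,-18,22)=0, clip(1,-18,22)=1, clip(6,-18,22)=6, clip(5,-18,22)=5 -> [5, 0, 1, 6, 5]
Stage 5 (DELAY): [0, 5, 0, 1, 6] = [0, 5, 0, 1, 6] -> [0, 5, 0, 1, 6]
Stage 6 (CLIP -7 1): clip(0,-7,1)=0, clip(5,-7,1)=1, clip(0,-7,1)=0, clip(1,-7,1)=1, clip(6,-7,1)=1 -> [0, 1, 0, 1, 1]
Output sum: 3

Answer: 3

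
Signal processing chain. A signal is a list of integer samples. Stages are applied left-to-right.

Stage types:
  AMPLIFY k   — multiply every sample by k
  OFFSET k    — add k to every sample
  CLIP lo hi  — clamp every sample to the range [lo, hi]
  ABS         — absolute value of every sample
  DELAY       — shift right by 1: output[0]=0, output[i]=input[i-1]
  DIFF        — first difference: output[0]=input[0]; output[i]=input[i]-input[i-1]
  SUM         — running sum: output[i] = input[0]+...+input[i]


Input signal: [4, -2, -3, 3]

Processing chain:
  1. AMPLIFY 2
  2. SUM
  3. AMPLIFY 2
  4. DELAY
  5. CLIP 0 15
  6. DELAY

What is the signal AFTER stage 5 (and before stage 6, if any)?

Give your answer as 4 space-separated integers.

Input: [4, -2, -3, 3]
Stage 1 (AMPLIFY 2): 4*2=8, -2*2=-4, -3*2=-6, 3*2=6 -> [8, -4, -6, 6]
Stage 2 (SUM): sum[0..0]=8, sum[0..1]=4, sum[0..2]=-2, sum[0..3]=4 -> [8, 4, -2, 4]
Stage 3 (AMPLIFY 2): 8*2=16, 4*2=8, -2*2=-4, 4*2=8 -> [16, 8, -4, 8]
Stage 4 (DELAY): [0, 16, 8, -4] = [0, 16, 8, -4] -> [0, 16, 8, -4]
Stage 5 (CLIP 0 15): clip(0,0,15)=0, clip(16,0,15)=15, clip(8,0,15)=8, clip(-4,0,15)=0 -> [0, 15, 8, 0]

Answer: 0 15 8 0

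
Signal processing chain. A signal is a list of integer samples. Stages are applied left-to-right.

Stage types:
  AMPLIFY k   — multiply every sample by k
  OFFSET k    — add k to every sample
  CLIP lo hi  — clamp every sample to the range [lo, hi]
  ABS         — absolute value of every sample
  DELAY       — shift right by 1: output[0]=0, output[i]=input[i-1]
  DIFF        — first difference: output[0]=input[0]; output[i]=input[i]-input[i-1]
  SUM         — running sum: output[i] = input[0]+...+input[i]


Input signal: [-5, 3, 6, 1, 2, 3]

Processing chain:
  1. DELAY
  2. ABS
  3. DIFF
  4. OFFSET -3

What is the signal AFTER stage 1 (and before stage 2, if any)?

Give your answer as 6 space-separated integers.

Input: [-5, 3, 6, 1, 2, 3]
Stage 1 (DELAY): [0, -5, 3, 6, 1, 2] = [0, -5, 3, 6, 1, 2] -> [0, -5, 3, 6, 1, 2]

Answer: 0 -5 3 6 1 2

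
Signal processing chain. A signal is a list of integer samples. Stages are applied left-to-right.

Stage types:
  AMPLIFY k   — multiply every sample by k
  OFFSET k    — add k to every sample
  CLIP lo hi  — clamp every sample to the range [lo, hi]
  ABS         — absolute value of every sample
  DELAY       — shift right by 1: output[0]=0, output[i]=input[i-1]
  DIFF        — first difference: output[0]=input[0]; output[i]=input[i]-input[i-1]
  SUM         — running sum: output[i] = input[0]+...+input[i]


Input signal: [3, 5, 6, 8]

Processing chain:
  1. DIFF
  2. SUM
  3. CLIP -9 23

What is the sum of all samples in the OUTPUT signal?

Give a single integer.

Answer: 22

Derivation:
Input: [3, 5, 6, 8]
Stage 1 (DIFF): s[0]=3, 5-3=2, 6-5=1, 8-6=2 -> [3, 2, 1, 2]
Stage 2 (SUM): sum[0..0]=3, sum[0..1]=5, sum[0..2]=6, sum[0..3]=8 -> [3, 5, 6, 8]
Stage 3 (CLIP -9 23): clip(3,-9,23)=3, clip(5,-9,23)=5, clip(6,-9,23)=6, clip(8,-9,23)=8 -> [3, 5, 6, 8]
Output sum: 22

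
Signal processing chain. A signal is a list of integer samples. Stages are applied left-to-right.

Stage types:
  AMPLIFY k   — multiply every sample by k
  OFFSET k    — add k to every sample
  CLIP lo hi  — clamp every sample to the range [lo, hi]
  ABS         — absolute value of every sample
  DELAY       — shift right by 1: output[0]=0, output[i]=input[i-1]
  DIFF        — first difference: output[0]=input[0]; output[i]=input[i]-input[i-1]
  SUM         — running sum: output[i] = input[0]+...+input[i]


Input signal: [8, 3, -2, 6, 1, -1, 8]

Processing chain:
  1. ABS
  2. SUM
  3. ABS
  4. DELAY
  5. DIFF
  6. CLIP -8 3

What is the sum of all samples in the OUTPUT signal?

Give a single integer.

Answer: 13

Derivation:
Input: [8, 3, -2, 6, 1, -1, 8]
Stage 1 (ABS): |8|=8, |3|=3, |-2|=2, |6|=6, |1|=1, |-1|=1, |8|=8 -> [8, 3, 2, 6, 1, 1, 8]
Stage 2 (SUM): sum[0..0]=8, sum[0..1]=11, sum[0..2]=13, sum[0..3]=19, sum[0..4]=20, sum[0..5]=21, sum[0..6]=29 -> [8, 11, 13, 19, 20, 21, 29]
Stage 3 (ABS): |8|=8, |11|=11, |13|=13, |19|=19, |20|=20, |21|=21, |29|=29 -> [8, 11, 13, 19, 20, 21, 29]
Stage 4 (DELAY): [0, 8, 11, 13, 19, 20, 21] = [0, 8, 11, 13, 19, 20, 21] -> [0, 8, 11, 13, 19, 20, 21]
Stage 5 (DIFF): s[0]=0, 8-0=8, 11-8=3, 13-11=2, 19-13=6, 20-19=1, 21-20=1 -> [0, 8, 3, 2, 6, 1, 1]
Stage 6 (CLIP -8 3): clip(0,-8,3)=0, clip(8,-8,3)=3, clip(3,-8,3)=3, clip(2,-8,3)=2, clip(6,-8,3)=3, clip(1,-8,3)=1, clip(1,-8,3)=1 -> [0, 3, 3, 2, 3, 1, 1]
Output sum: 13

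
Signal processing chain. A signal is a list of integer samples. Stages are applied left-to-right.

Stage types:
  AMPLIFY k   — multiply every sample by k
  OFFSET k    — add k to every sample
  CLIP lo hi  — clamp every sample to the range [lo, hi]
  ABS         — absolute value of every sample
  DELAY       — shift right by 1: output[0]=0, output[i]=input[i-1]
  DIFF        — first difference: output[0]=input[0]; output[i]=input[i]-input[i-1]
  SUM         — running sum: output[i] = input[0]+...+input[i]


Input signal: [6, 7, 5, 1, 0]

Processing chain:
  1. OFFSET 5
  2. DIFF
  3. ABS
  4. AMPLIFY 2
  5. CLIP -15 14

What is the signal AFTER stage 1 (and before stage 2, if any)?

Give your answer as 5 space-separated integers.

Answer: 11 12 10 6 5

Derivation:
Input: [6, 7, 5, 1, 0]
Stage 1 (OFFSET 5): 6+5=11, 7+5=12, 5+5=10, 1+5=6, 0+5=5 -> [11, 12, 10, 6, 5]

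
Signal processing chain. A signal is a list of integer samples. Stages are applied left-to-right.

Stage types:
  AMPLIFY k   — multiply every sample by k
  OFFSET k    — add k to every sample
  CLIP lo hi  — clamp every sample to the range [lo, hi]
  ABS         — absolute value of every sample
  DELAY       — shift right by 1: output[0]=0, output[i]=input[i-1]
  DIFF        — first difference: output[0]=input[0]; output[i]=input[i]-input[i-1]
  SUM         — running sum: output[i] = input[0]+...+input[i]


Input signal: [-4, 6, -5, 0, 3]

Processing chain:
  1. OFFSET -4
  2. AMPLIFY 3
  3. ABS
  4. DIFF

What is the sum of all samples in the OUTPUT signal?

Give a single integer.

Answer: 3

Derivation:
Input: [-4, 6, -5, 0, 3]
Stage 1 (OFFSET -4): -4+-4=-8, 6+-4=2, -5+-4=-9, 0+-4=-4, 3+-4=-1 -> [-8, 2, -9, -4, -1]
Stage 2 (AMPLIFY 3): -8*3=-24, 2*3=6, -9*3=-27, -4*3=-12, -1*3=-3 -> [-24, 6, -27, -12, -3]
Stage 3 (ABS): |-24|=24, |6|=6, |-27|=27, |-12|=12, |-3|=3 -> [24, 6, 27, 12, 3]
Stage 4 (DIFF): s[0]=24, 6-24=-18, 27-6=21, 12-27=-15, 3-12=-9 -> [24, -18, 21, -15, -9]
Output sum: 3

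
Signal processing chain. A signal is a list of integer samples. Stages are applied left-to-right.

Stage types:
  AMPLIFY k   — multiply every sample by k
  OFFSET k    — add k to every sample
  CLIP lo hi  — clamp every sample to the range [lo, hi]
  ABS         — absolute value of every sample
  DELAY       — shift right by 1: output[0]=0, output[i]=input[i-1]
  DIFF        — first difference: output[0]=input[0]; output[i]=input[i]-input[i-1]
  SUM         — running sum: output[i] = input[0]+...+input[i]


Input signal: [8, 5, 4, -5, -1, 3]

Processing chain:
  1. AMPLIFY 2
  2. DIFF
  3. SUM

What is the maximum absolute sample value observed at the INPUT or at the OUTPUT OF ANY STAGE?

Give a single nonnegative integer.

Answer: 18

Derivation:
Input: [8, 5, 4, -5, -1, 3] (max |s|=8)
Stage 1 (AMPLIFY 2): 8*2=16, 5*2=10, 4*2=8, -5*2=-10, -1*2=-2, 3*2=6 -> [16, 10, 8, -10, -2, 6] (max |s|=16)
Stage 2 (DIFF): s[0]=16, 10-16=-6, 8-10=-2, -10-8=-18, -2--10=8, 6--2=8 -> [16, -6, -2, -18, 8, 8] (max |s|=18)
Stage 3 (SUM): sum[0..0]=16, sum[0..1]=10, sum[0..2]=8, sum[0..3]=-10, sum[0..4]=-2, sum[0..5]=6 -> [16, 10, 8, -10, -2, 6] (max |s|=16)
Overall max amplitude: 18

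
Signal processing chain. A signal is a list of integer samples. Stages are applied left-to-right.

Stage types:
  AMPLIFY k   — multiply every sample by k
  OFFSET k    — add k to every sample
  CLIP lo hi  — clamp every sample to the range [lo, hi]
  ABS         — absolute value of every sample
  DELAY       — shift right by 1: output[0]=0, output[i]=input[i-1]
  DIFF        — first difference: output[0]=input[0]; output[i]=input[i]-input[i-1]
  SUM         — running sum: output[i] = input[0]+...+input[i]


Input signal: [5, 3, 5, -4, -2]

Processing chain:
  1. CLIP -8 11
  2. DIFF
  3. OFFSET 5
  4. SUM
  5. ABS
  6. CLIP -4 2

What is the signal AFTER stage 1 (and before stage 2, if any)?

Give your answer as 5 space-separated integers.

Input: [5, 3, 5, -4, -2]
Stage 1 (CLIP -8 11): clip(5,-8,11)=5, clip(3,-8,11)=3, clip(5,-8,11)=5, clip(-4,-8,11)=-4, clip(-2,-8,11)=-2 -> [5, 3, 5, -4, -2]

Answer: 5 3 5 -4 -2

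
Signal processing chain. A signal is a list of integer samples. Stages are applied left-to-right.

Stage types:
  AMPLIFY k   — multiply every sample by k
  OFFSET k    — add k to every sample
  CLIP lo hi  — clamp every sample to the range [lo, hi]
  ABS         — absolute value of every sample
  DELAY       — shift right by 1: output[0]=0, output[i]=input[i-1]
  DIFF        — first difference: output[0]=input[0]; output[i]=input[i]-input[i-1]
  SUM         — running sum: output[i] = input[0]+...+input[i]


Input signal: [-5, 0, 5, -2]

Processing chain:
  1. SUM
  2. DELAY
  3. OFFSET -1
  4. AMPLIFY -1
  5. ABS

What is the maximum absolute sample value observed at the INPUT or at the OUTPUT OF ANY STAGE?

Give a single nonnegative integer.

Input: [-5, 0, 5, -2] (max |s|=5)
Stage 1 (SUM): sum[0..0]=-5, sum[0..1]=-5, sum[0..2]=0, sum[0..3]=-2 -> [-5, -5, 0, -2] (max |s|=5)
Stage 2 (DELAY): [0, -5, -5, 0] = [0, -5, -5, 0] -> [0, -5, -5, 0] (max |s|=5)
Stage 3 (OFFSET -1): 0+-1=-1, -5+-1=-6, -5+-1=-6, 0+-1=-1 -> [-1, -6, -6, -1] (max |s|=6)
Stage 4 (AMPLIFY -1): -1*-1=1, -6*-1=6, -6*-1=6, -1*-1=1 -> [1, 6, 6, 1] (max |s|=6)
Stage 5 (ABS): |1|=1, |6|=6, |6|=6, |1|=1 -> [1, 6, 6, 1] (max |s|=6)
Overall max amplitude: 6

Answer: 6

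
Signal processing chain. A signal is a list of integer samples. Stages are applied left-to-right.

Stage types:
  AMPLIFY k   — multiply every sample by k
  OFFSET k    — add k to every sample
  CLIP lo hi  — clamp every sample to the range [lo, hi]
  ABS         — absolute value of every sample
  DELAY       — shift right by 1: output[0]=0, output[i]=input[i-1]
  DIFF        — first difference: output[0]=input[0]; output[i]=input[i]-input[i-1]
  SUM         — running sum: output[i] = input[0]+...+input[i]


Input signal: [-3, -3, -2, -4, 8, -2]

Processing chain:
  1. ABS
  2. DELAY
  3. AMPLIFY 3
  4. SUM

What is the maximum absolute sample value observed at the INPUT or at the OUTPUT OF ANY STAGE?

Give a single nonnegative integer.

Answer: 60

Derivation:
Input: [-3, -3, -2, -4, 8, -2] (max |s|=8)
Stage 1 (ABS): |-3|=3, |-3|=3, |-2|=2, |-4|=4, |8|=8, |-2|=2 -> [3, 3, 2, 4, 8, 2] (max |s|=8)
Stage 2 (DELAY): [0, 3, 3, 2, 4, 8] = [0, 3, 3, 2, 4, 8] -> [0, 3, 3, 2, 4, 8] (max |s|=8)
Stage 3 (AMPLIFY 3): 0*3=0, 3*3=9, 3*3=9, 2*3=6, 4*3=12, 8*3=24 -> [0, 9, 9, 6, 12, 24] (max |s|=24)
Stage 4 (SUM): sum[0..0]=0, sum[0..1]=9, sum[0..2]=18, sum[0..3]=24, sum[0..4]=36, sum[0..5]=60 -> [0, 9, 18, 24, 36, 60] (max |s|=60)
Overall max amplitude: 60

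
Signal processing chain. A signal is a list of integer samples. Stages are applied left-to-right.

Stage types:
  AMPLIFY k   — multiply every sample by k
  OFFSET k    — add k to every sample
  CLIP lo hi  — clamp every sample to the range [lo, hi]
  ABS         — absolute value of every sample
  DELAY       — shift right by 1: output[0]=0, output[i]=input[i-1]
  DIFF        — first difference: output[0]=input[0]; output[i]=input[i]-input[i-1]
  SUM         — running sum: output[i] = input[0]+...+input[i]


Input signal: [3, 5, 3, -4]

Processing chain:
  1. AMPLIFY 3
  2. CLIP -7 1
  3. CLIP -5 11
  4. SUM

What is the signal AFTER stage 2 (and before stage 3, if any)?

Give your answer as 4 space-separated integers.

Input: [3, 5, 3, -4]
Stage 1 (AMPLIFY 3): 3*3=9, 5*3=15, 3*3=9, -4*3=-12 -> [9, 15, 9, -12]
Stage 2 (CLIP -7 1): clip(9,-7,1)=1, clip(15,-7,1)=1, clip(9,-7,1)=1, clip(-12,-7,1)=-7 -> [1, 1, 1, -7]

Answer: 1 1 1 -7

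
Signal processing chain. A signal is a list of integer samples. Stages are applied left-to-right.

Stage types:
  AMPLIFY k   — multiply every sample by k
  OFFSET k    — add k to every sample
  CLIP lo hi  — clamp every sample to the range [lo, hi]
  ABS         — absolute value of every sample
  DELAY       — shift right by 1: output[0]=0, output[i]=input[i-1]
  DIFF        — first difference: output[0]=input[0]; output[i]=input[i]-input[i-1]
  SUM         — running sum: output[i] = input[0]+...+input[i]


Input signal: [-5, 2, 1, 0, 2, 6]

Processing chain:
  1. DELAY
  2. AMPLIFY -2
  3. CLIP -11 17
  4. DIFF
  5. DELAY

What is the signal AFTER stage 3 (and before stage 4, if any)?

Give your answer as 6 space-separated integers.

Answer: 0 10 -4 -2 0 -4

Derivation:
Input: [-5, 2, 1, 0, 2, 6]
Stage 1 (DELAY): [0, -5, 2, 1, 0, 2] = [0, -5, 2, 1, 0, 2] -> [0, -5, 2, 1, 0, 2]
Stage 2 (AMPLIFY -2): 0*-2=0, -5*-2=10, 2*-2=-4, 1*-2=-2, 0*-2=0, 2*-2=-4 -> [0, 10, -4, -2, 0, -4]
Stage 3 (CLIP -11 17): clip(0,-11,17)=0, clip(10,-11,17)=10, clip(-4,-11,17)=-4, clip(-2,-11,17)=-2, clip(0,-11,17)=0, clip(-4,-11,17)=-4 -> [0, 10, -4, -2, 0, -4]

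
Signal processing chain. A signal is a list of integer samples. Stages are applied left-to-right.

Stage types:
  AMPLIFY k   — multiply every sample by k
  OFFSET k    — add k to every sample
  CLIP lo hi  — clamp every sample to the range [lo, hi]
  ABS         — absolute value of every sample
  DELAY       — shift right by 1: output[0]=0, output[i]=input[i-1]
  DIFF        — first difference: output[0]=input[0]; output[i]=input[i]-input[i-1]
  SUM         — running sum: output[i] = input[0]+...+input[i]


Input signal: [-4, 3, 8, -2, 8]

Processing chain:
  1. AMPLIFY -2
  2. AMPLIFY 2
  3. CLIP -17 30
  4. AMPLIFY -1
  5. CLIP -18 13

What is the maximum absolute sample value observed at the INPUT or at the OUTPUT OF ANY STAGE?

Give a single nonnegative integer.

Input: [-4, 3, 8, -2, 8] (max |s|=8)
Stage 1 (AMPLIFY -2): -4*-2=8, 3*-2=-6, 8*-2=-16, -2*-2=4, 8*-2=-16 -> [8, -6, -16, 4, -16] (max |s|=16)
Stage 2 (AMPLIFY 2): 8*2=16, -6*2=-12, -16*2=-32, 4*2=8, -16*2=-32 -> [16, -12, -32, 8, -32] (max |s|=32)
Stage 3 (CLIP -17 30): clip(16,-17,30)=16, clip(-12,-17,30)=-12, clip(-32,-17,30)=-17, clip(8,-17,30)=8, clip(-32,-17,30)=-17 -> [16, -12, -17, 8, -17] (max |s|=17)
Stage 4 (AMPLIFY -1): 16*-1=-16, -12*-1=12, -17*-1=17, 8*-1=-8, -17*-1=17 -> [-16, 12, 17, -8, 17] (max |s|=17)
Stage 5 (CLIP -18 13): clip(-16,-18,13)=-16, clip(12,-18,13)=12, clip(17,-18,13)=13, clip(-8,-18,13)=-8, clip(17,-18,13)=13 -> [-16, 12, 13, -8, 13] (max |s|=16)
Overall max amplitude: 32

Answer: 32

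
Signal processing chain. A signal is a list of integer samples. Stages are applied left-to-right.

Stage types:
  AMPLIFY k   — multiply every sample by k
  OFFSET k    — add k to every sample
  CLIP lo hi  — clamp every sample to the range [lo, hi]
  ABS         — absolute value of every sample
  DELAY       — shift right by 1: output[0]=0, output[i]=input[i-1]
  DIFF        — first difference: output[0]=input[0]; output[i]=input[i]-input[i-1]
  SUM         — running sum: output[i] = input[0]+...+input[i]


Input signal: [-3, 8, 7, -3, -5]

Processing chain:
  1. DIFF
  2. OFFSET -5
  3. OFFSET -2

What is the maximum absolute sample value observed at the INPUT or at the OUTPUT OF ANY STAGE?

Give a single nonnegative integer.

Answer: 17

Derivation:
Input: [-3, 8, 7, -3, -5] (max |s|=8)
Stage 1 (DIFF): s[0]=-3, 8--3=11, 7-8=-1, -3-7=-10, -5--3=-2 -> [-3, 11, -1, -10, -2] (max |s|=11)
Stage 2 (OFFSET -5): -3+-5=-8, 11+-5=6, -1+-5=-6, -10+-5=-15, -2+-5=-7 -> [-8, 6, -6, -15, -7] (max |s|=15)
Stage 3 (OFFSET -2): -8+-2=-10, 6+-2=4, -6+-2=-8, -15+-2=-17, -7+-2=-9 -> [-10, 4, -8, -17, -9] (max |s|=17)
Overall max amplitude: 17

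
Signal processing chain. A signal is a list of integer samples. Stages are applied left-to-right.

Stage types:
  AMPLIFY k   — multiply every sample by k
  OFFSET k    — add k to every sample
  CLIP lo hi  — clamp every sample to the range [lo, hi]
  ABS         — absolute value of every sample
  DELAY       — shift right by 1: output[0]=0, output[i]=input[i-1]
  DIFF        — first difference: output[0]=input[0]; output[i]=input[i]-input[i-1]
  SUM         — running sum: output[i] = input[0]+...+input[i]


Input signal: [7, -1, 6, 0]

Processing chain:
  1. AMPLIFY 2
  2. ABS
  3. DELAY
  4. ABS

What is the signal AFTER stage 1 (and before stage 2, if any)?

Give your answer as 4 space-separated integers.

Answer: 14 -2 12 0

Derivation:
Input: [7, -1, 6, 0]
Stage 1 (AMPLIFY 2): 7*2=14, -1*2=-2, 6*2=12, 0*2=0 -> [14, -2, 12, 0]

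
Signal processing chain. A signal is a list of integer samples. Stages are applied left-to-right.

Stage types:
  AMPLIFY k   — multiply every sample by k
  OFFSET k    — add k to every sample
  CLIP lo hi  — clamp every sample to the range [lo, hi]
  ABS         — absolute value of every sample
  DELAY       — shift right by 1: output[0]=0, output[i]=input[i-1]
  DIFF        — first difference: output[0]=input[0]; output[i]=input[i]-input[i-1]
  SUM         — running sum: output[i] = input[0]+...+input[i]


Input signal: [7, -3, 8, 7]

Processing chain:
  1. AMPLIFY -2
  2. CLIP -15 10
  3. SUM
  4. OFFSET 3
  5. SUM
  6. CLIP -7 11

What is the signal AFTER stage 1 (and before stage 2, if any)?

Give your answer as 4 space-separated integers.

Answer: -14 6 -16 -14

Derivation:
Input: [7, -3, 8, 7]
Stage 1 (AMPLIFY -2): 7*-2=-14, -3*-2=6, 8*-2=-16, 7*-2=-14 -> [-14, 6, -16, -14]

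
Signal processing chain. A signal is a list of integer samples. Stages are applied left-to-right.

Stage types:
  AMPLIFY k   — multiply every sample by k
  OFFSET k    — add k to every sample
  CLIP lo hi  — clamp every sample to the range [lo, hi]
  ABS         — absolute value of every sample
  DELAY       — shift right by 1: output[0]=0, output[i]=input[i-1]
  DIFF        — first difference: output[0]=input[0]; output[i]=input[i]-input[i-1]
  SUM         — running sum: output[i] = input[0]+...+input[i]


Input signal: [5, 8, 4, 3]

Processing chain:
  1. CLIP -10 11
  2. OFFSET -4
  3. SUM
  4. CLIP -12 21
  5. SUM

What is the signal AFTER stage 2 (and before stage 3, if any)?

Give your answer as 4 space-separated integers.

Answer: 1 4 0 -1

Derivation:
Input: [5, 8, 4, 3]
Stage 1 (CLIP -10 11): clip(5,-10,11)=5, clip(8,-10,11)=8, clip(4,-10,11)=4, clip(3,-10,11)=3 -> [5, 8, 4, 3]
Stage 2 (OFFSET -4): 5+-4=1, 8+-4=4, 4+-4=0, 3+-4=-1 -> [1, 4, 0, -1]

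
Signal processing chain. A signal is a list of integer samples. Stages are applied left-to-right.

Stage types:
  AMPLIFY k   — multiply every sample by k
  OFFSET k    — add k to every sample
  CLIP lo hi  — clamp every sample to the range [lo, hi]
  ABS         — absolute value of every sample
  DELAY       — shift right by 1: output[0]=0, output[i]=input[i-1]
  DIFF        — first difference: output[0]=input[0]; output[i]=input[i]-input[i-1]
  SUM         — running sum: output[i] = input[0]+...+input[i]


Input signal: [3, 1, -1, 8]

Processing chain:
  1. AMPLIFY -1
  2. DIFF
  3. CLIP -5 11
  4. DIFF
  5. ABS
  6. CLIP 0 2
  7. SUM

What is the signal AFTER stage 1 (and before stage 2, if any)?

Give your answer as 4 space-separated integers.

Answer: -3 -1 1 -8

Derivation:
Input: [3, 1, -1, 8]
Stage 1 (AMPLIFY -1): 3*-1=-3, 1*-1=-1, -1*-1=1, 8*-1=-8 -> [-3, -1, 1, -8]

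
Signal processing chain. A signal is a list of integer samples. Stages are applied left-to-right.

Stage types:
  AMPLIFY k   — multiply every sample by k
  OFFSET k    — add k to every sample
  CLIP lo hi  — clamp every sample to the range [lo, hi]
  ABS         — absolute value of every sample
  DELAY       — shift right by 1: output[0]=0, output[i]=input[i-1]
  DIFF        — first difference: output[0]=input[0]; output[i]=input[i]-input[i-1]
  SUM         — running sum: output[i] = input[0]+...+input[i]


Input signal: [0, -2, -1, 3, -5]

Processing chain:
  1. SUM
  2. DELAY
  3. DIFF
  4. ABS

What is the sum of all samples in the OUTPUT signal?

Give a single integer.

Input: [0, -2, -1, 3, -5]
Stage 1 (SUM): sum[0..0]=0, sum[0..1]=-2, sum[0..2]=-3, sum[0..3]=0, sum[0..4]=-5 -> [0, -2, -3, 0, -5]
Stage 2 (DELAY): [0, 0, -2, -3, 0] = [0, 0, -2, -3, 0] -> [0, 0, -2, -3, 0]
Stage 3 (DIFF): s[0]=0, 0-0=0, -2-0=-2, -3--2=-1, 0--3=3 -> [0, 0, -2, -1, 3]
Stage 4 (ABS): |0|=0, |0|=0, |-2|=2, |-1|=1, |3|=3 -> [0, 0, 2, 1, 3]
Output sum: 6

Answer: 6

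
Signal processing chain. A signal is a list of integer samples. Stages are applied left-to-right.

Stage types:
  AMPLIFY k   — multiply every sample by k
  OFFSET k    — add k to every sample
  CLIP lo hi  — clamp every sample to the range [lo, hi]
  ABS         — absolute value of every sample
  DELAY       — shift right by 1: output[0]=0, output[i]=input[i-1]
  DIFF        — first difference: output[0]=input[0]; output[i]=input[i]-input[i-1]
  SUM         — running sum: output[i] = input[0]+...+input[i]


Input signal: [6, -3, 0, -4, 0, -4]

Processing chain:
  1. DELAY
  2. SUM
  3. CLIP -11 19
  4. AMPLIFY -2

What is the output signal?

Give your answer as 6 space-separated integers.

Input: [6, -3, 0, -4, 0, -4]
Stage 1 (DELAY): [0, 6, -3, 0, -4, 0] = [0, 6, -3, 0, -4, 0] -> [0, 6, -3, 0, -4, 0]
Stage 2 (SUM): sum[0..0]=0, sum[0..1]=6, sum[0..2]=3, sum[0..3]=3, sum[0..4]=-1, sum[0..5]=-1 -> [0, 6, 3, 3, -1, -1]
Stage 3 (CLIP -11 19): clip(0,-11,19)=0, clip(6,-11,19)=6, clip(3,-11,19)=3, clip(3,-11,19)=3, clip(-1,-11,19)=-1, clip(-1,-11,19)=-1 -> [0, 6, 3, 3, -1, -1]
Stage 4 (AMPLIFY -2): 0*-2=0, 6*-2=-12, 3*-2=-6, 3*-2=-6, -1*-2=2, -1*-2=2 -> [0, -12, -6, -6, 2, 2]

Answer: 0 -12 -6 -6 2 2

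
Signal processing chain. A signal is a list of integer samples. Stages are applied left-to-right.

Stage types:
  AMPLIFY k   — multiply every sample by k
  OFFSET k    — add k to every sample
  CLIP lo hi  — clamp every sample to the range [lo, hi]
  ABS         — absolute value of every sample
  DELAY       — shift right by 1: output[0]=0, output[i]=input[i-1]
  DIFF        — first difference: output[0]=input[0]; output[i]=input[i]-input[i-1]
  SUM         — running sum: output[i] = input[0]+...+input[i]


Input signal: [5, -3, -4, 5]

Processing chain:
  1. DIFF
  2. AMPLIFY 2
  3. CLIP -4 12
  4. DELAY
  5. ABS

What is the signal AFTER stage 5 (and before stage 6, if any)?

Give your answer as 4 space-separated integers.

Answer: 0 10 4 2

Derivation:
Input: [5, -3, -4, 5]
Stage 1 (DIFF): s[0]=5, -3-5=-8, -4--3=-1, 5--4=9 -> [5, -8, -1, 9]
Stage 2 (AMPLIFY 2): 5*2=10, -8*2=-16, -1*2=-2, 9*2=18 -> [10, -16, -2, 18]
Stage 3 (CLIP -4 12): clip(10,-4,12)=10, clip(-16,-4,12)=-4, clip(-2,-4,12)=-2, clip(18,-4,12)=12 -> [10, -4, -2, 12]
Stage 4 (DELAY): [0, 10, -4, -2] = [0, 10, -4, -2] -> [0, 10, -4, -2]
Stage 5 (ABS): |0|=0, |10|=10, |-4|=4, |-2|=2 -> [0, 10, 4, 2]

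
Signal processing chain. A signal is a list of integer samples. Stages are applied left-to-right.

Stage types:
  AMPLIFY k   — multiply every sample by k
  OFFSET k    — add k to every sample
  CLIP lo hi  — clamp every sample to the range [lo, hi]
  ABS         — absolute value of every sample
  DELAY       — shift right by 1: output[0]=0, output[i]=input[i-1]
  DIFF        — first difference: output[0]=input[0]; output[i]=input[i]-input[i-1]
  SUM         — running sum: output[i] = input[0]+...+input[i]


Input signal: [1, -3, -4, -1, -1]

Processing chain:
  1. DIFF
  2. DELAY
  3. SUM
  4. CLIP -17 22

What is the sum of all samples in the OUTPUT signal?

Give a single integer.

Input: [1, -3, -4, -1, -1]
Stage 1 (DIFF): s[0]=1, -3-1=-4, -4--3=-1, -1--4=3, -1--1=0 -> [1, -4, -1, 3, 0]
Stage 2 (DELAY): [0, 1, -4, -1, 3] = [0, 1, -4, -1, 3] -> [0, 1, -4, -1, 3]
Stage 3 (SUM): sum[0..0]=0, sum[0..1]=1, sum[0..2]=-3, sum[0..3]=-4, sum[0..4]=-1 -> [0, 1, -3, -4, -1]
Stage 4 (CLIP -17 22): clip(0,-17,22)=0, clip(1,-17,22)=1, clip(-3,-17,22)=-3, clip(-4,-17,22)=-4, clip(-1,-17,22)=-1 -> [0, 1, -3, -4, -1]
Output sum: -7

Answer: -7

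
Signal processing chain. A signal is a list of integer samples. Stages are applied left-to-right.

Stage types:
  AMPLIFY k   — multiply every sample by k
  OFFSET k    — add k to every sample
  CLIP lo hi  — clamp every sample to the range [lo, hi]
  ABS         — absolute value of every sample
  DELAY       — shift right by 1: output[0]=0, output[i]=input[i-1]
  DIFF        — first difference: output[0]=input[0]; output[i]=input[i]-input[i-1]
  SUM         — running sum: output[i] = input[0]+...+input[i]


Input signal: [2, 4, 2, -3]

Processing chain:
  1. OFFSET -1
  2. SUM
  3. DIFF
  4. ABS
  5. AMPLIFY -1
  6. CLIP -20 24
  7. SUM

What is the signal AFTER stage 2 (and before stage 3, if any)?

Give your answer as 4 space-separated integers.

Answer: 1 4 5 1

Derivation:
Input: [2, 4, 2, -3]
Stage 1 (OFFSET -1): 2+-1=1, 4+-1=3, 2+-1=1, -3+-1=-4 -> [1, 3, 1, -4]
Stage 2 (SUM): sum[0..0]=1, sum[0..1]=4, sum[0..2]=5, sum[0..3]=1 -> [1, 4, 5, 1]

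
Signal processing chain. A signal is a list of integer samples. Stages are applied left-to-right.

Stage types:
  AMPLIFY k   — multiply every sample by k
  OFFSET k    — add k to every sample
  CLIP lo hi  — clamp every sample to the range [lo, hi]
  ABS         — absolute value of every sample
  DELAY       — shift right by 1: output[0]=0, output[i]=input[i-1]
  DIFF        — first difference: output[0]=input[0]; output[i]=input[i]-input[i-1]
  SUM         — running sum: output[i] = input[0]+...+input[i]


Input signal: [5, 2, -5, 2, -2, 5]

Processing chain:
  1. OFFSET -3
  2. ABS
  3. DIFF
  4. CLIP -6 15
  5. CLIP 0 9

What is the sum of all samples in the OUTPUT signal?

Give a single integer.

Answer: 13

Derivation:
Input: [5, 2, -5, 2, -2, 5]
Stage 1 (OFFSET -3): 5+-3=2, 2+-3=-1, -5+-3=-8, 2+-3=-1, -2+-3=-5, 5+-3=2 -> [2, -1, -8, -1, -5, 2]
Stage 2 (ABS): |2|=2, |-1|=1, |-8|=8, |-1|=1, |-5|=5, |2|=2 -> [2, 1, 8, 1, 5, 2]
Stage 3 (DIFF): s[0]=2, 1-2=-1, 8-1=7, 1-8=-7, 5-1=4, 2-5=-3 -> [2, -1, 7, -7, 4, -3]
Stage 4 (CLIP -6 15): clip(2,-6,15)=2, clip(-1,-6,15)=-1, clip(7,-6,15)=7, clip(-7,-6,15)=-6, clip(4,-6,15)=4, clip(-3,-6,15)=-3 -> [2, -1, 7, -6, 4, -3]
Stage 5 (CLIP 0 9): clip(2,0,9)=2, clip(-1,0,9)=0, clip(7,0,9)=7, clip(-6,0,9)=0, clip(4,0,9)=4, clip(-3,0,9)=0 -> [2, 0, 7, 0, 4, 0]
Output sum: 13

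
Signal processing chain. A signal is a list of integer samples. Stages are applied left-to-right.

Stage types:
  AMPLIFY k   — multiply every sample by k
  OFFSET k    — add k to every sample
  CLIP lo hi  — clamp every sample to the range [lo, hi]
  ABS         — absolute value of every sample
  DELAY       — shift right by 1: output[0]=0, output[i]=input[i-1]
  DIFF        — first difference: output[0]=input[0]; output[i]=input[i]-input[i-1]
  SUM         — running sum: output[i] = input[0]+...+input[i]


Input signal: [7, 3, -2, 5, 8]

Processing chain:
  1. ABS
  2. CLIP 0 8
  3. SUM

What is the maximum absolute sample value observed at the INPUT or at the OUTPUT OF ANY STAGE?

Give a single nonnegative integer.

Input: [7, 3, -2, 5, 8] (max |s|=8)
Stage 1 (ABS): |7|=7, |3|=3, |-2|=2, |5|=5, |8|=8 -> [7, 3, 2, 5, 8] (max |s|=8)
Stage 2 (CLIP 0 8): clip(7,0,8)=7, clip(3,0,8)=3, clip(2,0,8)=2, clip(5,0,8)=5, clip(8,0,8)=8 -> [7, 3, 2, 5, 8] (max |s|=8)
Stage 3 (SUM): sum[0..0]=7, sum[0..1]=10, sum[0..2]=12, sum[0..3]=17, sum[0..4]=25 -> [7, 10, 12, 17, 25] (max |s|=25)
Overall max amplitude: 25

Answer: 25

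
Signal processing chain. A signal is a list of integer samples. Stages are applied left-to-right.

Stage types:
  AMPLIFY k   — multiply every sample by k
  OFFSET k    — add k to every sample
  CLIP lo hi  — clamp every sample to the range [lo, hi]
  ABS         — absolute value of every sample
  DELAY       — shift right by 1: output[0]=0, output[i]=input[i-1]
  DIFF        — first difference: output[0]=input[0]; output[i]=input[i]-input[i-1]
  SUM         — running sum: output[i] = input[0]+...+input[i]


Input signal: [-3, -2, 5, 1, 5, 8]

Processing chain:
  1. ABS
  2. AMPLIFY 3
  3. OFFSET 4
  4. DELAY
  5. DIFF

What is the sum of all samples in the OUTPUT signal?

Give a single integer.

Answer: 19

Derivation:
Input: [-3, -2, 5, 1, 5, 8]
Stage 1 (ABS): |-3|=3, |-2|=2, |5|=5, |1|=1, |5|=5, |8|=8 -> [3, 2, 5, 1, 5, 8]
Stage 2 (AMPLIFY 3): 3*3=9, 2*3=6, 5*3=15, 1*3=3, 5*3=15, 8*3=24 -> [9, 6, 15, 3, 15, 24]
Stage 3 (OFFSET 4): 9+4=13, 6+4=10, 15+4=19, 3+4=7, 15+4=19, 24+4=28 -> [13, 10, 19, 7, 19, 28]
Stage 4 (DELAY): [0, 13, 10, 19, 7, 19] = [0, 13, 10, 19, 7, 19] -> [0, 13, 10, 19, 7, 19]
Stage 5 (DIFF): s[0]=0, 13-0=13, 10-13=-3, 19-10=9, 7-19=-12, 19-7=12 -> [0, 13, -3, 9, -12, 12]
Output sum: 19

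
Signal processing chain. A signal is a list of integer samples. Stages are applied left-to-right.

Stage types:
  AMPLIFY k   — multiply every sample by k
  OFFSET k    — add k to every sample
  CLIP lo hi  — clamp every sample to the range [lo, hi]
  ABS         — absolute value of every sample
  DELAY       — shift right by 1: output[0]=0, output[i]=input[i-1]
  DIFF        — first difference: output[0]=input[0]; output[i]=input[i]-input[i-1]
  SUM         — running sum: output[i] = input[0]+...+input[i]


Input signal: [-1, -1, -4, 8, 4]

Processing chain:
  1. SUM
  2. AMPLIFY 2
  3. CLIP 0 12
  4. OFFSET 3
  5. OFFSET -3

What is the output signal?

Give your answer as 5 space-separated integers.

Answer: 0 0 0 4 12

Derivation:
Input: [-1, -1, -4, 8, 4]
Stage 1 (SUM): sum[0..0]=-1, sum[0..1]=-2, sum[0..2]=-6, sum[0..3]=2, sum[0..4]=6 -> [-1, -2, -6, 2, 6]
Stage 2 (AMPLIFY 2): -1*2=-2, -2*2=-4, -6*2=-12, 2*2=4, 6*2=12 -> [-2, -4, -12, 4, 12]
Stage 3 (CLIP 0 12): clip(-2,0,12)=0, clip(-4,0,12)=0, clip(-12,0,12)=0, clip(4,0,12)=4, clip(12,0,12)=12 -> [0, 0, 0, 4, 12]
Stage 4 (OFFSET 3): 0+3=3, 0+3=3, 0+3=3, 4+3=7, 12+3=15 -> [3, 3, 3, 7, 15]
Stage 5 (OFFSET -3): 3+-3=0, 3+-3=0, 3+-3=0, 7+-3=4, 15+-3=12 -> [0, 0, 0, 4, 12]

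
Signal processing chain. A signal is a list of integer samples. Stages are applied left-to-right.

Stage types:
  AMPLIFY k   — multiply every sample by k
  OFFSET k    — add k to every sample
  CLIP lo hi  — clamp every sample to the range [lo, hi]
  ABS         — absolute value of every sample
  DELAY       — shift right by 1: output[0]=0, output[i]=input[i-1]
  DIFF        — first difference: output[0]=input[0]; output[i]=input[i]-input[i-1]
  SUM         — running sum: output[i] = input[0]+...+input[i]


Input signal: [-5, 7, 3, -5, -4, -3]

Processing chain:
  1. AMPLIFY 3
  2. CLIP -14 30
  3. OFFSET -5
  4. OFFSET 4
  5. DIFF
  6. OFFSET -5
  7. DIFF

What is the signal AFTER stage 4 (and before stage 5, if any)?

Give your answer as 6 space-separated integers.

Answer: -15 20 8 -15 -13 -10

Derivation:
Input: [-5, 7, 3, -5, -4, -3]
Stage 1 (AMPLIFY 3): -5*3=-15, 7*3=21, 3*3=9, -5*3=-15, -4*3=-12, -3*3=-9 -> [-15, 21, 9, -15, -12, -9]
Stage 2 (CLIP -14 30): clip(-15,-14,30)=-14, clip(21,-14,30)=21, clip(9,-14,30)=9, clip(-15,-14,30)=-14, clip(-12,-14,30)=-12, clip(-9,-14,30)=-9 -> [-14, 21, 9, -14, -12, -9]
Stage 3 (OFFSET -5): -14+-5=-19, 21+-5=16, 9+-5=4, -14+-5=-19, -12+-5=-17, -9+-5=-14 -> [-19, 16, 4, -19, -17, -14]
Stage 4 (OFFSET 4): -19+4=-15, 16+4=20, 4+4=8, -19+4=-15, -17+4=-13, -14+4=-10 -> [-15, 20, 8, -15, -13, -10]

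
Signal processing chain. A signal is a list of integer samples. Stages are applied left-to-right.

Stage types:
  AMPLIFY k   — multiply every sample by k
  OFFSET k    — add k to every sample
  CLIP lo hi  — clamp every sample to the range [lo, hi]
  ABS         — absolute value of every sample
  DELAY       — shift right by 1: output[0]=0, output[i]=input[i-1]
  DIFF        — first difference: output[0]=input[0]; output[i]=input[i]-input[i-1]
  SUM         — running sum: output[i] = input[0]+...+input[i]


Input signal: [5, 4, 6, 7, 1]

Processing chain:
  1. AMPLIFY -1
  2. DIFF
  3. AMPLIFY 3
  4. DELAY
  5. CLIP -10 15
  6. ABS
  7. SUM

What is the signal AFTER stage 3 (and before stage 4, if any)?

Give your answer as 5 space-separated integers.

Answer: -15 3 -6 -3 18

Derivation:
Input: [5, 4, 6, 7, 1]
Stage 1 (AMPLIFY -1): 5*-1=-5, 4*-1=-4, 6*-1=-6, 7*-1=-7, 1*-1=-1 -> [-5, -4, -6, -7, -1]
Stage 2 (DIFF): s[0]=-5, -4--5=1, -6--4=-2, -7--6=-1, -1--7=6 -> [-5, 1, -2, -1, 6]
Stage 3 (AMPLIFY 3): -5*3=-15, 1*3=3, -2*3=-6, -1*3=-3, 6*3=18 -> [-15, 3, -6, -3, 18]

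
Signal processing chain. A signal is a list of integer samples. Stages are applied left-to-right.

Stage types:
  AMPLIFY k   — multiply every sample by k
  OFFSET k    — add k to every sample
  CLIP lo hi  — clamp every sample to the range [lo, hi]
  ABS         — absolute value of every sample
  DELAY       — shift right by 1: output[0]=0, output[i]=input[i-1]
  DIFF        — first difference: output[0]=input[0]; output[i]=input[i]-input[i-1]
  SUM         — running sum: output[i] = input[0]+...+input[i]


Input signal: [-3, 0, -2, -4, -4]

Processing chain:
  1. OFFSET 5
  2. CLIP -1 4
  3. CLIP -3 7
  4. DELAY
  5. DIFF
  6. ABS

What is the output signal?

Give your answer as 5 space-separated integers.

Input: [-3, 0, -2, -4, -4]
Stage 1 (OFFSET 5): -3+5=2, 0+5=5, -2+5=3, -4+5=1, -4+5=1 -> [2, 5, 3, 1, 1]
Stage 2 (CLIP -1 4): clip(2,-1,4)=2, clip(5,-1,4)=4, clip(3,-1,4)=3, clip(1,-1,4)=1, clip(1,-1,4)=1 -> [2, 4, 3, 1, 1]
Stage 3 (CLIP -3 7): clip(2,-3,7)=2, clip(4,-3,7)=4, clip(3,-3,7)=3, clip(1,-3,7)=1, clip(1,-3,7)=1 -> [2, 4, 3, 1, 1]
Stage 4 (DELAY): [0, 2, 4, 3, 1] = [0, 2, 4, 3, 1] -> [0, 2, 4, 3, 1]
Stage 5 (DIFF): s[0]=0, 2-0=2, 4-2=2, 3-4=-1, 1-3=-2 -> [0, 2, 2, -1, -2]
Stage 6 (ABS): |0|=0, |2|=2, |2|=2, |-1|=1, |-2|=2 -> [0, 2, 2, 1, 2]

Answer: 0 2 2 1 2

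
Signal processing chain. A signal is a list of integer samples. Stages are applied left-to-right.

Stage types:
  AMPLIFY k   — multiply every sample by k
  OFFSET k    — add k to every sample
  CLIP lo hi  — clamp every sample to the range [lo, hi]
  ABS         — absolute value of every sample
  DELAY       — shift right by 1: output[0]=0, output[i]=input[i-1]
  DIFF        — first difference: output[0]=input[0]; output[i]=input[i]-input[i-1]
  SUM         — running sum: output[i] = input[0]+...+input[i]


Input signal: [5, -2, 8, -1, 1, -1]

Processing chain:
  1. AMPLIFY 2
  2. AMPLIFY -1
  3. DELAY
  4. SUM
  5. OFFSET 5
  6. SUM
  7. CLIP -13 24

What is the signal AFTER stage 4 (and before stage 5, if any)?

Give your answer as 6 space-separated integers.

Answer: 0 -10 -6 -22 -20 -22

Derivation:
Input: [5, -2, 8, -1, 1, -1]
Stage 1 (AMPLIFY 2): 5*2=10, -2*2=-4, 8*2=16, -1*2=-2, 1*2=2, -1*2=-2 -> [10, -4, 16, -2, 2, -2]
Stage 2 (AMPLIFY -1): 10*-1=-10, -4*-1=4, 16*-1=-16, -2*-1=2, 2*-1=-2, -2*-1=2 -> [-10, 4, -16, 2, -2, 2]
Stage 3 (DELAY): [0, -10, 4, -16, 2, -2] = [0, -10, 4, -16, 2, -2] -> [0, -10, 4, -16, 2, -2]
Stage 4 (SUM): sum[0..0]=0, sum[0..1]=-10, sum[0..2]=-6, sum[0..3]=-22, sum[0..4]=-20, sum[0..5]=-22 -> [0, -10, -6, -22, -20, -22]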